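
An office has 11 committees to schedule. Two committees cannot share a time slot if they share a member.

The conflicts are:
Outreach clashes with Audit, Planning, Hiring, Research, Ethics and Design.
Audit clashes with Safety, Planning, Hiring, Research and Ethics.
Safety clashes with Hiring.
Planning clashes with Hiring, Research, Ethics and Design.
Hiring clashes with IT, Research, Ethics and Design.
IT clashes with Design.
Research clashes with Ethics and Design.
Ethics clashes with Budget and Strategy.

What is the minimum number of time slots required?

6

Outreach, Audit, Planning, Hiring, Research, Ethics are mutually in conflict, so at least 6 time slots are needed.
6 time slots suffice: time slot 1 → {Hiring, Budget, Strategy}; time slot 2 → {Safety, Ethics, Design}; time slot 3 → {Planning, IT}; time slot 4 → {Outreach}; time slot 5 → {Audit}; time slot 6 → {Research}. Every pair that conflicts lands in different time slots.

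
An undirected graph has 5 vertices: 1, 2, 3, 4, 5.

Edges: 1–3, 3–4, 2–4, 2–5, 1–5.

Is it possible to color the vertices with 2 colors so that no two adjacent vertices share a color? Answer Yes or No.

The cycle 5-2-4-3-1-5 has odd length 5, so it cannot be 2-colored; at least 3 colors are needed.
So 2 colors are not enough.

No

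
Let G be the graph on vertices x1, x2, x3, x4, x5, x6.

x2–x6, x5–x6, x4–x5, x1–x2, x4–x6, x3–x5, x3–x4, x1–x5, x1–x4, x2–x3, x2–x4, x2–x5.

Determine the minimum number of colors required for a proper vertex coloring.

x2, x3, x4, x5 are mutually adjacent (a clique of size 4), so at least 4 colors are needed.
4 colors suffice: color R → {x2}; color B → {x4}; color G → {x5}; color Y → {x1, x3, x6}. No two adjacent vertices share a color.

4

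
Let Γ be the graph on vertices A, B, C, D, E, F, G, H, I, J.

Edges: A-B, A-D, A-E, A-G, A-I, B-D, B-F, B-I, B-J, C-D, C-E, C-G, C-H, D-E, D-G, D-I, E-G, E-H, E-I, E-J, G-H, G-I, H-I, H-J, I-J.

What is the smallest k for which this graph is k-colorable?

A, D, E, G, I form a clique, so at least 5 colors are needed.
5 colors suffice: color 1 → {B, E}; color 2 → {C, F, I}; color 3 → {D, H}; color 4 → {G, J}; color 5 → {A}. Each edge has distinct colors on its endpoints.

5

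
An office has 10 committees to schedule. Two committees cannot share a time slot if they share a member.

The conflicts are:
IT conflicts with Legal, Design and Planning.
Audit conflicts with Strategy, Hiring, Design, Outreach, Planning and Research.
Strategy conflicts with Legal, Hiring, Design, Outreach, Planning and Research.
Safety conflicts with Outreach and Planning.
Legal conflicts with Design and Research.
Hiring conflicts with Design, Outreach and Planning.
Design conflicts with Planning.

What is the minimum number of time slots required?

5

Audit, Strategy, Hiring, Design, Planning pairwise conflict, so at least 5 time slots are needed.
A valid assignment using 5 time slots: IT=1, Audit=2, Strategy=1, Safety=1, Legal=2, Hiring=5, Design=3, Outreach=3, Planning=4, Research=3. No two conflicting committees share a time slot.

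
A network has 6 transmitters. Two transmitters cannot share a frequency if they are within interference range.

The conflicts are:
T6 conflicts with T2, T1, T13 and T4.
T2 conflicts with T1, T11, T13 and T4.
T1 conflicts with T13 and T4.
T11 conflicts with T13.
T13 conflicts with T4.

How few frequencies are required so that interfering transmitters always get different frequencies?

5

T6, T2, T1, T13, T4 are mutually in conflict, so at least 5 frequencies are needed.
A valid assignment using 5 frequencies: T6=5, T2=2, T1=4, T11=3, T13=1, T4=3. Every pair that conflicts lands in different frequencies.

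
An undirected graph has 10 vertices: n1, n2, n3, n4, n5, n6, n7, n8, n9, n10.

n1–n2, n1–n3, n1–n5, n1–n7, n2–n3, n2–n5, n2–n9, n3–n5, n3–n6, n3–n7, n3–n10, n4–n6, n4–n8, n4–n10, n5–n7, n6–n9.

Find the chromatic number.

4

n1, n3, n5, n7 are mutually adjacent (a clique of size 4), so at least 4 colors are needed.
4 colors suffice: color 1 → {n3, n4, n9}; color 2 → {n2, n6, n7, n8, n10}; color 3 → {n5}; color 4 → {n1}. Each edge has distinct colors on its endpoints.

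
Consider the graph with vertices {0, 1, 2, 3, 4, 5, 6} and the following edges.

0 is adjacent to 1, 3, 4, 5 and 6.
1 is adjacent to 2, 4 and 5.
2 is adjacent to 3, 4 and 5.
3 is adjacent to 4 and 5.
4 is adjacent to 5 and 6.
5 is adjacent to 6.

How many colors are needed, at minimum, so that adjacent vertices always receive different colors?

4

2, 3, 4, 5 are mutually adjacent (a clique of size 4), so at least 4 colors are needed.
4 colors suffice: color a → {4}; color b → {5}; color c → {0, 2}; color d → {1, 3, 6}. No two adjacent vertices share a color.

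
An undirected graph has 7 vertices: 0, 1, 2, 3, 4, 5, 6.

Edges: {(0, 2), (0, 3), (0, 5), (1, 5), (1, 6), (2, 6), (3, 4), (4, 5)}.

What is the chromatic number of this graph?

The cycle 1-6-2-0-5-1 has odd length 5, so it cannot be 2-colored; at least 3 colors are needed.
A valid assignment using 3 colors: 0=a, 1=c, 2=b, 3=b, 4=a, 5=b, 6=a. Every edge joins two different colors.

3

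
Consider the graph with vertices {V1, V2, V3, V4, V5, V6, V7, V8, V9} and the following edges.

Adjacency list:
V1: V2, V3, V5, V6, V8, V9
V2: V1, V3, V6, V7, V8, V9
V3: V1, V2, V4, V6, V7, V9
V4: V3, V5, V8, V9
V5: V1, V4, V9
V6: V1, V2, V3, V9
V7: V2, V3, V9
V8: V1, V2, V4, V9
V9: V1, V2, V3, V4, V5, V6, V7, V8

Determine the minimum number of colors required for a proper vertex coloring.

5

V1, V2, V3, V6, V9 are mutually adjacent (a clique of size 5), so at least 5 colors are needed.
5 colors suffice: color 1 → {V9}; color 2 → {V1, V4, V7}; color 3 → {V3, V5, V8}; color 4 → {V2}; color 5 → {V6}. Each edge has distinct colors on its endpoints.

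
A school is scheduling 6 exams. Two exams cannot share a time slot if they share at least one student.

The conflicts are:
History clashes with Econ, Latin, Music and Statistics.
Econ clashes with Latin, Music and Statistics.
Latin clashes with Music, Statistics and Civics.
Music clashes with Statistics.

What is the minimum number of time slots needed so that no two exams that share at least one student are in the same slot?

5

History, Econ, Latin, Music, Statistics all conflict with each other, so at least 5 time slots are needed.
5 time slots suffice: History=2, Econ=5, Latin=1, Music=4, Statistics=3, Civics=2. Every pair that conflicts lands in different time slots.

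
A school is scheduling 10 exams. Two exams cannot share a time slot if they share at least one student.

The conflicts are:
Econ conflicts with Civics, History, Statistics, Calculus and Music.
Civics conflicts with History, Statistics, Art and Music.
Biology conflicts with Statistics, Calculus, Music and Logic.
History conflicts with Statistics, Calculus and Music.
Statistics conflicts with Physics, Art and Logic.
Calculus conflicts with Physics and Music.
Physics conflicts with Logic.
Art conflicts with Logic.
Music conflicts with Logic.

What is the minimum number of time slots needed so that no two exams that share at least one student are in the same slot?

Econ, History, Calculus, Music all conflict with each other, so at least 4 time slots are needed.
4 time slots suffice: time slot 1 → {Statistics, Music}; time slot 2 → {Civics, Calculus, Logic}; time slot 3 → {Econ, Biology, Physics, Art}; time slot 4 → {History}. Each listed conflict is separated.

4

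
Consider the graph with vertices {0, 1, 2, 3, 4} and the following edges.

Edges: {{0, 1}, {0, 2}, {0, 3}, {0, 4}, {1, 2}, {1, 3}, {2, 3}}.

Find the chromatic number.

4

0, 1, 2, 3 form a clique, so at least 4 colors are needed.
A valid assignment using 4 colors: 0=a, 1=d, 2=b, 3=c, 4=b. Each edge has distinct colors on its endpoints.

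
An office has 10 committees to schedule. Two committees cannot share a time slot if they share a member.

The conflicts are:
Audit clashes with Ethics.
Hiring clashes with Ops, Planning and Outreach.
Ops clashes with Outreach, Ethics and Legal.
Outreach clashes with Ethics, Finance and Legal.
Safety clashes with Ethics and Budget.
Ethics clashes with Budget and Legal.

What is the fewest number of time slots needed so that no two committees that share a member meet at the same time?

Ops, Outreach, Ethics, Legal are mutually in conflict, so at least 4 time slots are needed.
4 time slots suffice: time slot 1 → {Hiring, Ethics, Finance}; time slot 2 → {Audit, Planning, Outreach, Budget}; time slot 3 → {Ops, Safety}; time slot 4 → {Legal}. Each listed conflict is separated.

4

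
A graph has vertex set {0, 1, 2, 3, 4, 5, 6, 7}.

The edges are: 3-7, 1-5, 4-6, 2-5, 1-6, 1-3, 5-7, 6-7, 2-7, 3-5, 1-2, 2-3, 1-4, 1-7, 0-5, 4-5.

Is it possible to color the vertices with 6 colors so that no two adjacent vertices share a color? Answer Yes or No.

The chromatic number is 5. 1, 2, 3, 5, 7 are pairwise adjacent (a clique of size 5), so at least 5 colors are needed.
5 colors suffice: color a → {0, 1}; color b → {5, 6}; color c → {4, 7}; color d → {2}; color e → {3}.
Since 6 ≥ 5, a proper 6-coloring certainly exists.

Yes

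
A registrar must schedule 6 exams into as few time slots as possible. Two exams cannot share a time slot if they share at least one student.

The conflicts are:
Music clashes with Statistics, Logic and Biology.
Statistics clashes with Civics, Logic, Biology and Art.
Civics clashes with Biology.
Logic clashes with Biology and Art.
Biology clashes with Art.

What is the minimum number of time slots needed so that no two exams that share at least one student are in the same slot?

4

Music, Statistics, Logic, Biology are mutually in conflict, so at least 4 time slots are needed.
4 time slots suffice: time slot 1 → {Statistics}; time slot 2 → {Biology}; time slot 3 → {Civics, Logic}; time slot 4 → {Music, Art}. No two conflicting exams share a time slot.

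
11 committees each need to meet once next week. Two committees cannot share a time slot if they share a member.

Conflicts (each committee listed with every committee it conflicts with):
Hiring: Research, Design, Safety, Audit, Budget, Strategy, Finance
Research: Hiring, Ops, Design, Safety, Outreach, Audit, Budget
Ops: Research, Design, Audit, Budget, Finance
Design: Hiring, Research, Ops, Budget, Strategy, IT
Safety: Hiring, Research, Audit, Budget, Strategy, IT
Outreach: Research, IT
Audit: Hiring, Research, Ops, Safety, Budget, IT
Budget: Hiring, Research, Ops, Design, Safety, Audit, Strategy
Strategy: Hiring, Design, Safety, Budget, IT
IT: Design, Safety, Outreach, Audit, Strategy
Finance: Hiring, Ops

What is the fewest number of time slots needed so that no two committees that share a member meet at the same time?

5

Hiring, Research, Safety, Audit, Budget are mutually in conflict, so at least 5 time slots are needed.
5 time slots suffice: time slot 1 → {Hiring, Ops, IT}; time slot 2 → {Research, Strategy, Finance}; time slot 3 → {Outreach, Budget}; time slot 4 → {Design, Safety}; time slot 5 → {Audit}. Every pair that conflicts lands in different time slots.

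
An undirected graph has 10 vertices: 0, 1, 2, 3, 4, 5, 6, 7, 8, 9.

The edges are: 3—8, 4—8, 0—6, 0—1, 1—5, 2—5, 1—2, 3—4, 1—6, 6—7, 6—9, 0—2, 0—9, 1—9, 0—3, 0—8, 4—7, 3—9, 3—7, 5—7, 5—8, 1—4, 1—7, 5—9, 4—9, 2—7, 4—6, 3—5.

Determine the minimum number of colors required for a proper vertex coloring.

0, 1, 6, 9 are mutually adjacent (a clique of size 4), so at least 4 colors are needed.
A valid assignment using 4 colors: 0=blue, 1=red, 2=yellow, 3=red, 4=blue, 5=blue, 6=yellow, 7=green, 8=green, 9=green. Each edge has distinct colors on its endpoints.

4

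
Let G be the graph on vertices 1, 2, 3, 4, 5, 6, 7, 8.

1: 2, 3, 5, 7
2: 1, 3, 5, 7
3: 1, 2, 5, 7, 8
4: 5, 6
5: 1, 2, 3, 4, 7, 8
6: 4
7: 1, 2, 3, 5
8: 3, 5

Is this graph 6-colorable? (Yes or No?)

The chromatic number is 5. 1, 2, 3, 5, 7 form a clique, so at least 5 colors are needed.
5 colors suffice: 1=c, 2=d, 3=b, 4=b, 5=a, 6=a, 7=e, 8=c.
Since 6 ≥ 5, a proper 6-coloring certainly exists.

Yes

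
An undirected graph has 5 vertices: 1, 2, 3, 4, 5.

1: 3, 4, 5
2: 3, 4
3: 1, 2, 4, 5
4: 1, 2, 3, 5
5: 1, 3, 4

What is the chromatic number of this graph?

4

1, 3, 4, 5 are mutually adjacent (a clique of size 4), so at least 4 colors are needed.
A valid assignment using 4 colors: 1=green, 2=green, 3=blue, 4=red, 5=yellow. Every edge joins two different colors.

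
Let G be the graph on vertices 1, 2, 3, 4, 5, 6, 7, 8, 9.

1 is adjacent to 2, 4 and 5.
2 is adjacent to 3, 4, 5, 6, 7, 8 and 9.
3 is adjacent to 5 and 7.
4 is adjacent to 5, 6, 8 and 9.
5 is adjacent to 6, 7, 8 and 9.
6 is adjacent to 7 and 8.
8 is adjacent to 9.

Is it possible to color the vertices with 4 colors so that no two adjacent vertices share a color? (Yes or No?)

No

2, 4, 5, 8, 9 form a clique, so at least 5 colors are needed.
So 4 colors are not enough.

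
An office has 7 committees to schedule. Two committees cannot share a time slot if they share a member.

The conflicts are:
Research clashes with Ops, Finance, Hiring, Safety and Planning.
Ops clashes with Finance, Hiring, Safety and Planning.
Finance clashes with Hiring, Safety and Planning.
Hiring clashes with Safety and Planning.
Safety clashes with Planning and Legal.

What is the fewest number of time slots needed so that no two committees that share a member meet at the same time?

Research, Ops, Finance, Hiring, Safety, Planning all conflict with each other, so at least 6 time slots are needed.
6 time slots suffice: time slot 1 → {Safety}; time slot 2 → {Hiring, Legal}; time slot 3 → {Finance}; time slot 4 → {Ops}; time slot 5 → {Planning}; time slot 6 → {Research}. Each listed conflict is separated.

6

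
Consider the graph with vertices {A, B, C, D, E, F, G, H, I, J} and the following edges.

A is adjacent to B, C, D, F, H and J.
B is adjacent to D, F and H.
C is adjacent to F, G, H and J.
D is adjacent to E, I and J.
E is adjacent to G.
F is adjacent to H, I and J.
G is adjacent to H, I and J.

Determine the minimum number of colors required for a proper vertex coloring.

A, B, F, H are pairwise adjacent (a clique of size 4), so at least 4 colors are needed.
4 colors suffice: color 1 → {A, G}; color 2 → {D, F}; color 3 → {E, H, I, J}; color 4 → {B, C}. Each edge has distinct colors on its endpoints.

4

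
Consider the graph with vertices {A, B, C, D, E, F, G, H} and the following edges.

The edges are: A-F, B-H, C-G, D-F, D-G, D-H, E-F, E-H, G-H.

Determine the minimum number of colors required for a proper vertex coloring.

D, G, H form a triangle, so at least 3 colors are needed.
A valid assignment using 3 colors: A=2, B=2, C=1, D=2, E=2, F=1, G=3, H=1. No two adjacent vertices share a color.

3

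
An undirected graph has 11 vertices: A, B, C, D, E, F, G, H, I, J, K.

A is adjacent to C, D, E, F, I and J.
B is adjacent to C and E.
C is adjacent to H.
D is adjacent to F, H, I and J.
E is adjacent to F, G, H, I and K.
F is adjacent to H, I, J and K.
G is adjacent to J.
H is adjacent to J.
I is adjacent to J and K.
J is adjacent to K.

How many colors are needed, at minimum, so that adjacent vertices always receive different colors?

5

A, D, F, I, J are mutually adjacent (a clique of size 5), so at least 5 colors are needed.
One proper 5-coloring: A=4, B=2, C=1, D=5, E=1, F=2, G=2, H=3, I=3, J=1, K=4. Each edge has distinct colors on its endpoints.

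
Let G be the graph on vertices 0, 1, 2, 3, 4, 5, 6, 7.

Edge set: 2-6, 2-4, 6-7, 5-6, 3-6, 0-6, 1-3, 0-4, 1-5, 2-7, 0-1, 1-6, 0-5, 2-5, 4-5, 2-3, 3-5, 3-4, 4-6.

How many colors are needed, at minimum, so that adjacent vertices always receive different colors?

5

2, 3, 4, 5, 6 form a clique, so at least 5 colors are needed.
5 colors suffice: color red → {6}; color blue → {5, 7}; color green → {0, 3}; color yellow → {1, 4}; color purple → {2}. No two adjacent vertices share a color.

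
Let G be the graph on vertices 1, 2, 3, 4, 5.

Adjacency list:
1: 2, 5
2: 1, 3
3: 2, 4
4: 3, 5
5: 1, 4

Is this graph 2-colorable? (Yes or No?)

No

The cycle 1-2-3-4-5-1 has odd length 5, so it cannot be 2-colored; at least 3 colors are needed.
So 2 colors are not enough.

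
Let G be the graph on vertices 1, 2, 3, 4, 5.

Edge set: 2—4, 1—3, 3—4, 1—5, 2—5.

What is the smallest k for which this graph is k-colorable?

The cycle 5-2-4-3-1-5 has odd length 5, so it cannot be 2-colored; at least 3 colors are needed.
3 colors suffice: 1=red, 2=blue, 3=blue, 4=red, 5=green. Each edge has distinct colors on its endpoints.

3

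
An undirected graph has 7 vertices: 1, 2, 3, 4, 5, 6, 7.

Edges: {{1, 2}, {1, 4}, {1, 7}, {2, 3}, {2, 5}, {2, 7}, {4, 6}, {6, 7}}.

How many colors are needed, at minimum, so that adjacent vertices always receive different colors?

1, 2, 7 are pairwise adjacent, so at least 3 colors are needed.
3 colors suffice: color a → {2, 4}; color b → {1, 3, 5, 6}; color c → {7}. Each edge has distinct colors on its endpoints.

3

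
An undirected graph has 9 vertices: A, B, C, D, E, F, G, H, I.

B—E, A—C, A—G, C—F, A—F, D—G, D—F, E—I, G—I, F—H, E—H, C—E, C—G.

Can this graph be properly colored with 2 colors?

No

A, C, F are mutually adjacent, so at least 3 colors are needed.
So 2 colors are not enough.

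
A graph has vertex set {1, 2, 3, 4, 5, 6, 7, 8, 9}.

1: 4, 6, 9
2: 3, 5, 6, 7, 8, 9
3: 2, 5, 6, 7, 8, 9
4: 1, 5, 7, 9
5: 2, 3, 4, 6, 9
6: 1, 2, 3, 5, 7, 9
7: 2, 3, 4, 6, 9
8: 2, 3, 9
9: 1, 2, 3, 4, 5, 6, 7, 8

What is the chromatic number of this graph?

2, 3, 6, 7, 9 form a clique, so at least 5 colors are needed.
5 colors suffice: color red → {9}; color blue → {4, 6, 8}; color green → {1, 2}; color yellow → {3}; color purple → {5, 7}. Every edge joins two different colors.

5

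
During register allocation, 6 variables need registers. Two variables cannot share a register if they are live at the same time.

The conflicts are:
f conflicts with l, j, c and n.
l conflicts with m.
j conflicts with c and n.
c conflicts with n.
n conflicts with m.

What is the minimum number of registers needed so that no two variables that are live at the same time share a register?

f, j, c, n are mutually in conflict, so at least 4 registers are needed.
4 registers suffice: register 1 → {f, m}; register 2 → {l, n}; register 3 → {c}; register 4 → {j}. No two conflicting variables share a register.

4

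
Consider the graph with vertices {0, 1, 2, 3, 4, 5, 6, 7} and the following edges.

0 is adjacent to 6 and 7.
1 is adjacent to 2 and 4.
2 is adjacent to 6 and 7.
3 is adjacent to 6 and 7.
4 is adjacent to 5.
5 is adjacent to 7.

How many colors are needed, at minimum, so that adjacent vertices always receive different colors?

The cycle 2-7-5-4-1-2 has odd length 5, so it cannot be 2-colored; at least 3 colors are needed.
3 colors suffice: color red → {4, 6, 7}; color blue → {0, 2, 3, 5}; color green → {1}. Every edge joins two different colors.

3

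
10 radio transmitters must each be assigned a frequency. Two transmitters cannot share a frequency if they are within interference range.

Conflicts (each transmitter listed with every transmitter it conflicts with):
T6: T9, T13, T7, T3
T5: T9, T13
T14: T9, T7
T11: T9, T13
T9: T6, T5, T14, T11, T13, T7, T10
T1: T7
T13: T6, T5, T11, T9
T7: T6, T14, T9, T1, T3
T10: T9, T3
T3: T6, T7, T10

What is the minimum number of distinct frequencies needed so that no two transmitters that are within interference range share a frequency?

3

T14, T9, T7 all conflict with each other, so at least 3 frequencies are needed.
3 frequencies suffice: frequency 1 → {T9, T1, T3}; frequency 2 → {T13, T7, T10}; frequency 3 → {T6, T5, T14, T11}. No two conflicting transmitters share a frequency.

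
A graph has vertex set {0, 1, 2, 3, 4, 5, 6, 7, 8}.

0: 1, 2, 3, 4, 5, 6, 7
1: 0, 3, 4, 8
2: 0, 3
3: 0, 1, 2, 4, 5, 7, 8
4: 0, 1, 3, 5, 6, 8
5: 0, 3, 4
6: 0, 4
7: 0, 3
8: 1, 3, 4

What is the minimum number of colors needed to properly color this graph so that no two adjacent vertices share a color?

0, 3, 4, 5 form a clique, so at least 4 colors are needed.
4 colors suffice: color red → {3, 6}; color blue → {0, 8}; color green → {2, 4, 7}; color yellow → {1, 5}. No two adjacent vertices share a color.

4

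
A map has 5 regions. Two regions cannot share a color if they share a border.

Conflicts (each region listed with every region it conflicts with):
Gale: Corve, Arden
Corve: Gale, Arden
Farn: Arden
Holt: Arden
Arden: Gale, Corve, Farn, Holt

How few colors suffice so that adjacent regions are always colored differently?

3

Gale, Corve, Arden pairwise conflict, so at least 3 colors are needed.
A valid assignment using 3 colors: Gale=3, Corve=2, Farn=2, Holt=2, Arden=1. Each listed conflict is separated.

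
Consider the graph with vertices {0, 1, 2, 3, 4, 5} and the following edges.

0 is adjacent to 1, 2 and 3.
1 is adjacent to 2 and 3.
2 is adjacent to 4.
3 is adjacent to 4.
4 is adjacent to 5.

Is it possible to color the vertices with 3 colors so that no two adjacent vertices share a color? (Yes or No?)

The chromatic number is 3. 0, 1, 3 are pairwise adjacent, so at least 3 colors are needed.
3 colors suffice: color a → {0, 4}; color b → {2, 3, 5}; color c → {1}.
That is already a proper 3-coloring.

Yes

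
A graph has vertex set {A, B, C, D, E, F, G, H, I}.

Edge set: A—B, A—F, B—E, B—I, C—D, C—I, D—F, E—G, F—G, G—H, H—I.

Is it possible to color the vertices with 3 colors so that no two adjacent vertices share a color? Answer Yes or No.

The chromatic number is 3. The cycle E-B-A-F-G-E has odd length 5, so it cannot be 2-colored; at least 3 colors are needed.
3 colors suffice: color red → {E, F, I}; color blue → {B, C, G}; color green → {A, D, H}.
That is already a proper 3-coloring.

Yes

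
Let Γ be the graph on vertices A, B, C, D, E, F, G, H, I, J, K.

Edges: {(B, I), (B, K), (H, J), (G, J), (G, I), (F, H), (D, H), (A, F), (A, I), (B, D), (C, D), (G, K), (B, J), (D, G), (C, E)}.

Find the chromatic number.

D and H are adjacent, so at least 2 colors are needed.
2 colors suffice: color red → {A, B, C, G, H}; color blue → {D, E, F, I, J, K}. No two adjacent vertices share a color.

2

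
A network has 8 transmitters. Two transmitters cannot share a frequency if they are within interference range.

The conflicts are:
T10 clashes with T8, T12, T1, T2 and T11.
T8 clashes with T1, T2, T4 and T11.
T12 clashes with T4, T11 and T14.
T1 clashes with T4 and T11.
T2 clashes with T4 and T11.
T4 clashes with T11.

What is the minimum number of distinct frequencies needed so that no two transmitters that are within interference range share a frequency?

4

T10, T8, T2, T11 all conflict with each other, so at least 4 frequencies are needed.
Using 4 frequencies: T10=2, T8=3, T12=3, T1=4, T2=4, T4=2, T11=1, T14=1. No two conflicting transmitters share a frequency.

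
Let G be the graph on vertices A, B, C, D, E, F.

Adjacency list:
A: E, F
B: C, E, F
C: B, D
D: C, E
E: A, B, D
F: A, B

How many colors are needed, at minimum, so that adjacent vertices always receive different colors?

A and F are adjacent, so at least 2 colors are needed.
2 colors suffice: color 1 → {A, B, D}; color 2 → {C, E, F}. Each edge has distinct colors on its endpoints.

2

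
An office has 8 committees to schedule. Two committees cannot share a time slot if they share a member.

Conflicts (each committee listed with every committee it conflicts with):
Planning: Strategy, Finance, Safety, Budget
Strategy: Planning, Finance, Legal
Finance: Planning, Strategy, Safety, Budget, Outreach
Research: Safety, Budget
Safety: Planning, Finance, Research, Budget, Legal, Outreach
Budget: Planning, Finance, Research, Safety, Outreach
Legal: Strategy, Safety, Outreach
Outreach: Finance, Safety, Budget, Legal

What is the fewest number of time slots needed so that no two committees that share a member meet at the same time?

4

Planning, Finance, Safety, Budget are mutually in conflict, so at least 4 time slots are needed.
4 time slots suffice: time slot 1 → {Strategy, Safety}; time slot 2 → {Finance, Research, Legal}; time slot 3 → {Budget}; time slot 4 → {Planning, Outreach}. Every pair that conflicts lands in different time slots.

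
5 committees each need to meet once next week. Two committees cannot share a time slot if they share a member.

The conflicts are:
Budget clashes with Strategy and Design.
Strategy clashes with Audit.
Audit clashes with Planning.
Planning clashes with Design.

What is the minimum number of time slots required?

The cycle Budget-Strategy-Audit-Planning-Design-Budget has odd length 5, so it cannot be 2-colored; at least 3 time slots are needed.
A valid assignment using 3 time slots: Budget=2, Strategy=3, Audit=1, Planning=2, Design=1. No two conflicting committees share a time slot.

3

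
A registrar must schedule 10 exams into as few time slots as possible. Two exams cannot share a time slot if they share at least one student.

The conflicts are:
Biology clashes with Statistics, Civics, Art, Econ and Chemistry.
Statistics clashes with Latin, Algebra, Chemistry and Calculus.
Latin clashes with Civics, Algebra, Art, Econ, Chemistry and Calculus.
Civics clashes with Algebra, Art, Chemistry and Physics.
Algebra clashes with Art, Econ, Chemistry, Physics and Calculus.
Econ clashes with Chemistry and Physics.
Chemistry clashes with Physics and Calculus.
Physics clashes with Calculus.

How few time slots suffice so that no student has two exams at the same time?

5

Statistics, Latin, Algebra, Chemistry, Calculus are mutually in conflict, so at least 5 time slots are needed.
5 time slots suffice: Biology=2, Statistics=4, Latin=3, Civics=4, Algebra=2, Art=1, Econ=4, Chemistry=1, Physics=3, Calculus=5. Every pair that conflicts lands in different time slots.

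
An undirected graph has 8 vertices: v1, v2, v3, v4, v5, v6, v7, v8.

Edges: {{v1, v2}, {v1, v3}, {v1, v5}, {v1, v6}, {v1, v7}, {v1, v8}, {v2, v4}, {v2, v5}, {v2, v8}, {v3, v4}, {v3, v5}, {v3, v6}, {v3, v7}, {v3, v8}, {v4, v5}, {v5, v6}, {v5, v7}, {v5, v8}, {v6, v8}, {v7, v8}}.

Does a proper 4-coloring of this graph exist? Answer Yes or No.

No

v1, v3, v5, v6, v8 form a clique, so at least 5 colors are needed.
So 4 colors are not enough.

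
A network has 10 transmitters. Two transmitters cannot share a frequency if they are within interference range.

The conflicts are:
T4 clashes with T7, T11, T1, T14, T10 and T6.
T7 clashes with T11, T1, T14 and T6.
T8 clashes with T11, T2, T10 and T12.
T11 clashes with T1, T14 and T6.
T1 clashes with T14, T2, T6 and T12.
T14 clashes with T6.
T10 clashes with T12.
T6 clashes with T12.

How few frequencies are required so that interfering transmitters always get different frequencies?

T4, T7, T11, T1, T14, T6 pairwise conflict, so at least 6 frequencies are needed.
6 frequencies suffice: frequency 1 → {T8, T1}; frequency 2 → {T11, T2, T12}; frequency 3 → {T10, T6}; frequency 4 → {T4}; frequency 5 → {T14}; frequency 6 → {T7}. No two conflicting transmitters share a frequency.

6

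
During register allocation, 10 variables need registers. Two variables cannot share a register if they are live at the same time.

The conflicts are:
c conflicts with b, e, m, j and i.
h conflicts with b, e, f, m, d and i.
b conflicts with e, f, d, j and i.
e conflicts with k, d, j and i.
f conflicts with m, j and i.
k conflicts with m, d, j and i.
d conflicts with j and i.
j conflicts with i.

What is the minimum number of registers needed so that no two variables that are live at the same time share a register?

5

e, k, d, j, i pairwise conflict, so at least 5 registers are needed.
5 registers suffice: c=5, h=4, b=2, e=3, f=3, k=2, m=1, d=5, j=4, i=1. No two conflicting variables share a register.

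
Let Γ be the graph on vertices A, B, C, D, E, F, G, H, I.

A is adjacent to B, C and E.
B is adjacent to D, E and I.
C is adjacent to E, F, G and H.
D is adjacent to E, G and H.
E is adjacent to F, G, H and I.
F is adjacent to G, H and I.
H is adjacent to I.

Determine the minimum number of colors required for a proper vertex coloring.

E, F, H, I are pairwise adjacent (a clique of size 4), so at least 4 colors are needed.
4 colors suffice: A=blue, B=green, C=yellow, D=blue, E=red, F=blue, G=green, H=green, I=yellow. Every edge joins two different colors.

4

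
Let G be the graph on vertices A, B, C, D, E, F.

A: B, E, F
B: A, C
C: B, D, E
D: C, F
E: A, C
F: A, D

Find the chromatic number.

The cycle D-C-B-A-F-D has odd length 5, so it cannot be 2-colored; at least 3 colors are needed.
One proper 3-coloring: A=1, B=2, C=1, D=3, E=2, F=2. Every edge joins two different colors.

3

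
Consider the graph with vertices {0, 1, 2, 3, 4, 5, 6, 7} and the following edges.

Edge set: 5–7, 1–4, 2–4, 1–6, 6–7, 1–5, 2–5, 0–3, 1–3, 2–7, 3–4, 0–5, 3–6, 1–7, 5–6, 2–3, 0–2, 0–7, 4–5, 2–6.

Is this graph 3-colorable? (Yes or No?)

1, 5, 6, 7 are pairwise adjacent (a clique of size 4), so at least 4 colors are needed.
So 3 colors are not enough.

No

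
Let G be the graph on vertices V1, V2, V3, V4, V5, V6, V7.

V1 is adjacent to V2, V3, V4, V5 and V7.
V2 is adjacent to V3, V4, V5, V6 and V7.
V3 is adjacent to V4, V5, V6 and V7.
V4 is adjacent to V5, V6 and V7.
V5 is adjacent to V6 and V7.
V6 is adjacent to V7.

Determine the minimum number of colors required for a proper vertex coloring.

6

V1, V2, V3, V4, V5, V7 are pairwise adjacent (a clique of size 6), so at least 6 colors are needed.
6 colors suffice: V1=6, V2=2, V3=3, V4=5, V5=4, V6=6, V7=1. Each edge has distinct colors on its endpoints.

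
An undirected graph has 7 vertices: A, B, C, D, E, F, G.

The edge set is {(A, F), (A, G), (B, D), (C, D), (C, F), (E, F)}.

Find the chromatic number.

2

C and D are adjacent, so at least 2 colors are needed.
2 colors suffice: color 1 → {D, F, G}; color 2 → {A, B, C, E}. No two adjacent vertices share a color.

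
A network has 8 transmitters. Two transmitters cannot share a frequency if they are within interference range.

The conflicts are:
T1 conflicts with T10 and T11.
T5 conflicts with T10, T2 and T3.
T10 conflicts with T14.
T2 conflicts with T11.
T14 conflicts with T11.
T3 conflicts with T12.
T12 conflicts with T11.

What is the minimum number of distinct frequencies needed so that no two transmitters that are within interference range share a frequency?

3

The cycle T3-T5-T2-T11-T12-T3 has odd length 5, so it cannot be 2-colored; at least 3 frequencies are needed.
Using 3 frequencies: T1=2, T5=2, T10=1, T2=3, T14=2, T3=1, T12=2, T11=1. Each listed conflict is separated.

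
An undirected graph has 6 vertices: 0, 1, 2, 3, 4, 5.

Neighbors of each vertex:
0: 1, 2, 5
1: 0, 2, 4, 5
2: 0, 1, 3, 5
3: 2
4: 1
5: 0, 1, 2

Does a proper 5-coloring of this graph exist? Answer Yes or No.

Yes

The chromatic number is 4. 0, 1, 2, 5 are mutually adjacent (a clique of size 4), so at least 4 colors are needed.
4 colors suffice: color a → {2, 4}; color b → {1, 3}; color c → {5}; color d → {0}.
Since 5 ≥ 4, a proper 5-coloring certainly exists.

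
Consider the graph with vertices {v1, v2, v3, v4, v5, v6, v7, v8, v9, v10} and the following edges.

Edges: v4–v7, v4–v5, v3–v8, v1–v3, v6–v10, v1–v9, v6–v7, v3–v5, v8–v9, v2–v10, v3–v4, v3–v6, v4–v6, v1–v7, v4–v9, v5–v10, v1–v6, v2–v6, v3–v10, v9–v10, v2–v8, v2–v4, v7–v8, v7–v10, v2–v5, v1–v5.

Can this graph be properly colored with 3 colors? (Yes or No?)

Yes

The chromatic number is 3. v1, v3, v5 are pairwise adjacent, so at least 3 colors are needed.
One proper 3-coloring: v1=3, v2=1, v3=1, v4=3, v5=2, v6=2, v7=1, v8=2, v9=1, v10=3.
That is already a proper 3-coloring.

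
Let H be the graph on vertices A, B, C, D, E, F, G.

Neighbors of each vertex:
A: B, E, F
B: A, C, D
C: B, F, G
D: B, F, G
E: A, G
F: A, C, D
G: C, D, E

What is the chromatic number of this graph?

3

The cycle E-G-C-F-A-E has odd length 5, so it cannot be 2-colored; at least 3 colors are needed.
3 colors suffice: color 1 → {A, C, D}; color 2 → {B, F, G}; color 3 → {E}. Every edge joins two different colors.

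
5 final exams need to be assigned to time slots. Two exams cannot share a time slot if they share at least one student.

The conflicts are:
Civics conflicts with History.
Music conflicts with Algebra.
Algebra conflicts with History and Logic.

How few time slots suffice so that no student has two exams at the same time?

Music and Algebra conflict, so at least 2 time slots are needed.
2 time slots suffice: time slot 1 → {Civics, Algebra}; time slot 2 → {Music, History, Logic}. No two conflicting exams share a time slot.

2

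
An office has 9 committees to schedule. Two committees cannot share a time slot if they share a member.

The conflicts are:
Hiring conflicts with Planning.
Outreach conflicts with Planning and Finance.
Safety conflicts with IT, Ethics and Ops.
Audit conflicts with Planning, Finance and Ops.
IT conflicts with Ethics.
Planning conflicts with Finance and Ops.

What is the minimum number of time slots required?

Audit, Planning, Ops are mutually in conflict, so at least 3 time slots are needed.
Using 3 time slots: Hiring=2, Outreach=3, Safety=1, Audit=3, IT=2, Planning=1, Ethics=3, Finance=2, Ops=2. Each listed conflict is separated.

3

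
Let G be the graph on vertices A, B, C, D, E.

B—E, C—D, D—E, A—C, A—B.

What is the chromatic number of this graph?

3

The cycle A-C-D-E-B-A has odd length 5, so it cannot be 2-colored; at least 3 colors are needed.
3 colors suffice: color 1 → {A, D}; color 2 → {B, C}; color 3 → {E}. Every edge joins two different colors.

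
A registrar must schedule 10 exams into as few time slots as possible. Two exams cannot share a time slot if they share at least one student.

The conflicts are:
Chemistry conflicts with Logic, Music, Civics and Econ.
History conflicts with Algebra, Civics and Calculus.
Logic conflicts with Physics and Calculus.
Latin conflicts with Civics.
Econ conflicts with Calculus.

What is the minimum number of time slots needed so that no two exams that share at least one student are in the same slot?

3

The cycle Civics-History-Calculus-Econ-Chemistry-Civics has odd length 5, so it cannot be 2-colored; at least 3 time slots are needed.
3 time slots suffice: time slot 1 → {Chemistry, Algebra, Physics, Latin, Calculus}; time slot 2 → {Logic, Music, Civics, Econ}; time slot 3 → {History}. No two conflicting exams share a time slot.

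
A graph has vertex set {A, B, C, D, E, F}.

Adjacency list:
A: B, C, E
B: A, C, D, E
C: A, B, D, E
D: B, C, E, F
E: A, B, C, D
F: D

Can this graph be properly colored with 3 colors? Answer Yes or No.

A, B, C, E are pairwise adjacent (a clique of size 4), so at least 4 colors are needed.
So 3 colors are not enough.

No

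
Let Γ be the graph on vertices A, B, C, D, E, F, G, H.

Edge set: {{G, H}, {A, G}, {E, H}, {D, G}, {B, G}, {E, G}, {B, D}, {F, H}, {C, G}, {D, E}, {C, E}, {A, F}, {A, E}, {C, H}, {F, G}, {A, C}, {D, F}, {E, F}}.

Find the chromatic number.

4

A, C, E, G are pairwise adjacent (a clique of size 4), so at least 4 colors are needed.
One proper 4-coloring: A=4, B=2, C=3, D=4, E=2, F=3, G=1, H=4. Each edge has distinct colors on its endpoints.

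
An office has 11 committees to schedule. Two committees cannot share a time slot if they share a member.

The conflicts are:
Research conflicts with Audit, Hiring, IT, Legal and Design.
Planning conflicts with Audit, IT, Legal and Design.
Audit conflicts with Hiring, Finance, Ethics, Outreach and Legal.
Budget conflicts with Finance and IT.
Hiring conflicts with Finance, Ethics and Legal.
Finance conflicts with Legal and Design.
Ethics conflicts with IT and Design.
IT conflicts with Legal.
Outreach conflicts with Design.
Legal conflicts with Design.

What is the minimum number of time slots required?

4

Audit, Hiring, Finance, Legal pairwise conflict, so at least 4 time slots are needed.
A valid assignment using 4 time slots: Research=3, Planning=3, Audit=2, Budget=1, Hiring=4, Finance=3, Ethics=1, IT=2, Outreach=1, Legal=1, Design=2. No two conflicting committees share a time slot.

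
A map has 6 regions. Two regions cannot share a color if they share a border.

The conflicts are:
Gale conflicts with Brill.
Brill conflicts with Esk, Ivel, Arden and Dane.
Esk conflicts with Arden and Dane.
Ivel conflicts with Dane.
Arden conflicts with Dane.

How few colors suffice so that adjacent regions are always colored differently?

4

Brill, Esk, Arden, Dane all conflict with each other, so at least 4 colors are needed.
4 colors suffice: color 1 → {Brill}; color 2 → {Gale, Dane}; color 3 → {Esk, Ivel}; color 4 → {Arden}. Every pair that conflicts lands in different colors.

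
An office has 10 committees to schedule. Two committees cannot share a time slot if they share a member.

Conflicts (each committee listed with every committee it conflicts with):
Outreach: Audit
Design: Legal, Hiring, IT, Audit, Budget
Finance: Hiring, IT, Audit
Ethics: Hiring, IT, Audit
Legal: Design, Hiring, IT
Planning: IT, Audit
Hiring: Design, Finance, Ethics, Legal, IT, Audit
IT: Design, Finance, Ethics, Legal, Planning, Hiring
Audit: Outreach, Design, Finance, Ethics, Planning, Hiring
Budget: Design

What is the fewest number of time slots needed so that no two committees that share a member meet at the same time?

4

Design, Legal, Hiring, IT are mutually in conflict, so at least 4 time slots are needed.
4 time slots suffice: Outreach=2, Design=3, Finance=3, Ethics=3, Legal=4, Planning=2, Hiring=2, IT=1, Audit=1, Budget=1. No two conflicting committees share a time slot.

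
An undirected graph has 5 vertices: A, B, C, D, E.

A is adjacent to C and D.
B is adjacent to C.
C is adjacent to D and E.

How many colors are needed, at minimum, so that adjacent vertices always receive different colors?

3

A, C, D form a triangle, so at least 3 colors are needed.
3 colors suffice: color red → {C}; color blue → {A, B, E}; color green → {D}. Every edge joins two different colors.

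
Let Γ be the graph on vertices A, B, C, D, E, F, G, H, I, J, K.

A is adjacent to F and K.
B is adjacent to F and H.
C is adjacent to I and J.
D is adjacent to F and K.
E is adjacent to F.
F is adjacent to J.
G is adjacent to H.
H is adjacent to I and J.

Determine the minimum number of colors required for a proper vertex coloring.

2

H and J are adjacent, so at least 2 colors are needed.
2 colors suffice: color 1 → {C, F, H, K}; color 2 → {A, B, D, E, G, I, J}. No two adjacent vertices share a color.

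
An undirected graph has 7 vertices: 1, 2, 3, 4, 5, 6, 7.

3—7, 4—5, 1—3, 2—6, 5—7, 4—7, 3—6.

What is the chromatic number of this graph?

3

4, 5, 7 are pairwise adjacent, so at least 3 colors are needed.
3 colors suffice: color a → {1, 6, 7}; color b → {2, 3, 5}; color c → {4}. Each edge has distinct colors on its endpoints.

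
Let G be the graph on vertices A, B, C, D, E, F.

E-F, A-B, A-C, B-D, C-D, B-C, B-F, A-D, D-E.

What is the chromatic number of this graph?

A, B, C, D are pairwise adjacent (a clique of size 4), so at least 4 colors are needed.
4 colors suffice: color 1 → {D, F}; color 2 → {B, E}; color 3 → {A}; color 4 → {C}. Every edge joins two different colors.

4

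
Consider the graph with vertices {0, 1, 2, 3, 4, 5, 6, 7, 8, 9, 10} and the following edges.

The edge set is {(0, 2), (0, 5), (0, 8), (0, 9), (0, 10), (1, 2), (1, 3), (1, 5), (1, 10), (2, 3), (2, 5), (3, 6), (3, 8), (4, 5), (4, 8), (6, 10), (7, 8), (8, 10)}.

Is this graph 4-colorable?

Yes

The chromatic number is 3. 1, 2, 3 are pairwise adjacent, so at least 3 colors are needed.
3 colors suffice: 0=b, 1=b, 2=a, 3=c, 4=b, 5=c, 6=a, 7=b, 8=a, 9=a, 10=c.
Since 4 ≥ 3, a proper 4-coloring certainly exists.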